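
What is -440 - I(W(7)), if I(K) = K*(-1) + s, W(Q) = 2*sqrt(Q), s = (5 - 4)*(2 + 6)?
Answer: -448 + 2*sqrt(7) ≈ -442.71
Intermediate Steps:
s = 8 (s = 1*8 = 8)
I(K) = 8 - K (I(K) = K*(-1) + 8 = -K + 8 = 8 - K)
-440 - I(W(7)) = -440 - (8 - 2*sqrt(7)) = -440 + (-8 + 2*sqrt(7)) = -448 + 2*sqrt(7)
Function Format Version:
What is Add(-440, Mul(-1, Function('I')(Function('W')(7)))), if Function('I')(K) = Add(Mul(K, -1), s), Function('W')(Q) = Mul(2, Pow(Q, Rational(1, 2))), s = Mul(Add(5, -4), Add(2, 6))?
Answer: Add(-448, Mul(2, Pow(7, Rational(1, 2)))) ≈ -442.71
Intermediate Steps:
s = 8 (s = Mul(1, 8) = 8)
Function('I')(K) = Add(8, Mul(-1, K)) (Function('I')(K) = Add(Mul(K, -1), 8) = Add(Mul(-1, K), 8) = Add(8, Mul(-1, K)))
Add(-440, Mul(-1, Function('I')(Function('W')(7)))) = Add(-440, Mul(-1, Add(8, Mul(-1, Mul(2, Pow(7, Rational(1, 2))))))) = Add(-440, Mul(-1, Add(8, Mul(-2, Pow(7, Rational(1, 2)))))) = Add(-440, Add(-8, Mul(2, Pow(7, Rational(1, 2))))) = Add(-448, Mul(2, Pow(7, Rational(1, 2))))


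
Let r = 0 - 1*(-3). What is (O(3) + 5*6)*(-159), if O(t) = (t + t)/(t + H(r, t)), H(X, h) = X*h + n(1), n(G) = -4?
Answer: -19557/4 ≈ -4889.3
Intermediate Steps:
r = 3 (r = 0 + 3 = 3)
H(X, h) = -4 + X*h (H(X, h) = X*h - 4 = -4 + X*h)
O(t) = 2*t/(-4 + 4*t) (O(t) = (t + t)/(t + (-4 + 3*t)) = (2*t)/(-4 + 4*t) = 2*t/(-4 + 4*t))
(O(3) + 5*6)*(-159) = ((1/2)*3/(-1 + 3) + 5*6)*(-159) = ((1/2)*3/2 + 30)*(-159) = ((1/2)*3*(1/2) + 30)*(-159) = (3/4 + 30)*(-159) = (123/4)*(-159) = -19557/4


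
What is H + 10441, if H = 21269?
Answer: 31710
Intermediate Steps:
H + 10441 = 21269 + 10441 = 31710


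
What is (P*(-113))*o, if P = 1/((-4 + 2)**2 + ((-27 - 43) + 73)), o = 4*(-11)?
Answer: 4972/7 ≈ 710.29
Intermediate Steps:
o = -44
P = 1/7 (P = 1/((-2)**2 + (-70 + 73)) = 1/(4 + 3) = 1/7 ≈ 0.14286)
(P*(-113))*o = ((1/7)*(-113))*(-44) = -113/7*(-44) = 4972/7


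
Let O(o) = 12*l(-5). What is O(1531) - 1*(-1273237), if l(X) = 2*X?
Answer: 1273117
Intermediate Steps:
O(o) = -120 (O(o) = 12*(2*(-5)) = 12*(-10) = -120)
O(1531) - 1*(-1273237) = -120 - 1*(-1273237) = -120 + 1273237 = 1273117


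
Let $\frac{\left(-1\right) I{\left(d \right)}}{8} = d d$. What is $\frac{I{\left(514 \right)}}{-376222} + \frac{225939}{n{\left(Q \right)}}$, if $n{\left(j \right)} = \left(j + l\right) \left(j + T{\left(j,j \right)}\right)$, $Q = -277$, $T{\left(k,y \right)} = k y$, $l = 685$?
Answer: $\frac{11002049253791}{1955878855392} \approx 5.6251$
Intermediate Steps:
$I{\left(d \right)} = - 8 d^{2}$ ($I{\left(d \right)} = - 8 d d = - 8 d^{2}$)
$n{\left(j \right)} = \left(685 + j\right) \left(j + j^{2}\right)$ ($n{\left(j \right)} = \left(j + 685\right) \left(j + j j\right) = \left(685 + j\right) \left(j + j^{2}\right)$)
$\frac{I{\left(514 \right)}}{-376222} + \frac{225939}{n{\left(Q \right)}} = \frac{\left(-8\right) 514^{2}}{-376222} + \frac{225939}{\left(-277\right) \left(685 + \left(-277\right)^{2} + 686 \left(-277\right)\right)} = \left(-8\right) 264196 \left(- \frac{1}{376222}\right) + \frac{225939}{\left(-277\right) \left(685 + 76729 - 190022\right)} = \left(-2113568\right) \left(- \frac{1}{376222}\right) + \frac{225939}{\left(-277\right) \left(-112608\right)} = \frac{1056784}{188111} + \frac{225939}{31192416} = \frac{1056784}{188111} + 225939 \cdot \frac{1}{31192416} = \frac{1056784}{188111} + \frac{75313}{10397472} = \frac{11002049253791}{1955878855392}$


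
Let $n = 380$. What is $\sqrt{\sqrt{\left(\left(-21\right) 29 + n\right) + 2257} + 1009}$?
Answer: $\sqrt{1009 + 26 \sqrt{3}} \approx 32.466$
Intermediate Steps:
$\sqrt{\sqrt{\left(\left(-21\right) 29 + n\right) + 2257} + 1009} = \sqrt{\sqrt{\left(\left(-21\right) 29 + 380\right) + 2257} + 1009} = \sqrt{\sqrt{\left(-609 + 380\right) + 2257} + 1009} = \sqrt{\sqrt{-229 + 2257} + 1009} = \sqrt{\sqrt{2028} + 1009} = \sqrt{26 \sqrt{3} + 1009} = \sqrt{1009 + 26 \sqrt{3}}$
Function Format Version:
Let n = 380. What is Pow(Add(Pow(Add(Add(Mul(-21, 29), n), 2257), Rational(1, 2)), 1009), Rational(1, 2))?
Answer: Pow(Add(1009, Mul(26, Pow(3, Rational(1, 2)))), Rational(1, 2)) ≈ 32.466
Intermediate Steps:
Pow(Add(Pow(Add(Add(Mul(-21, 29), n), 2257), Rational(1, 2)), 1009), Rational(1, 2)) = Pow(Add(Pow(Add(Add(Mul(-21, 29), 380), 2257), Rational(1, 2)), 1009), Rational(1, 2)) = Pow(Add(Pow(Add(Add(-609, 380), 2257), Rational(1, 2)), 1009), Rational(1, 2)) = Pow(Add(Pow(Add(-229, 2257), Rational(1, 2)), 1009), Rational(1, 2)) = Pow(Add(Pow(2028, Rational(1, 2)), 1009), Rational(1, 2)) = Pow(Add(Mul(26, Pow(3, Rational(1, 2))), 1009), Rational(1, 2)) = Pow(Add(1009, Mul(26, Pow(3, Rational(1, 2)))), Rational(1, 2))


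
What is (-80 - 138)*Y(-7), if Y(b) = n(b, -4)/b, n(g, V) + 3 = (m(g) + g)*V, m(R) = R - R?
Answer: 5450/7 ≈ 778.57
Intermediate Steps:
m(R) = 0
n(g, V) = -3 + V*g (n(g, V) = -3 + (0 + g)*V = -3 + g*V = -3 + V*g)
Y(b) = (-3 - 4*b)/b
(-80 - 138)*Y(-7) = (-80 - 138)*(-4 - 3/(-7)) = -218*(-4 - 3*(-1/7)) = -218*(-4 + 3/7) = -218*(-25/7) = 5450/7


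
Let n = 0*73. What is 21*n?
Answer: 0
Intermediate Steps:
n = 0
21*n = 21*0 = 0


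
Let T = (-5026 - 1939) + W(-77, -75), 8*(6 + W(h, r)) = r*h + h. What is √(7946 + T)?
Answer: √6749/2 ≈ 41.076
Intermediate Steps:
W(h, r) = -6 + h/8 + h*r/8 (W(h, r) = -6 + (r*h + h)/8 = -6 + (h*r + h)/8 = -6 + (h + h*r)/8 = -6 + (h/8 + h*r/8) = -6 + h/8 + h*r/8)
T = -25035/4 (T = (-5026 - 1939) + (-6 + (⅛)*(-77) + (⅛)*(-77)*(-75)) = -6965 + (-6 - 77/8 + 5775/8) = -6965 + 2825/4 = -25035/4 ≈ -6258.8)
√(7946 + T) = √(7946 - 25035/4) = √(6749/4) = √6749/2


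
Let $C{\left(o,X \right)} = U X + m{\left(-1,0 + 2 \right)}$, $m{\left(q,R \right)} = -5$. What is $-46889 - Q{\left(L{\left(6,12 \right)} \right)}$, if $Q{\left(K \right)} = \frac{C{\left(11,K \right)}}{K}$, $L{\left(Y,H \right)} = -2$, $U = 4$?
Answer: $- \frac{93791}{2} \approx -46896.0$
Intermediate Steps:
$C{\left(o,X \right)} = -5 + 4 X$ ($C{\left(o,X \right)} = 4 X - 5 = -5 + 4 X$)
$Q{\left(K \right)} = \frac{-5 + 4 K}{K}$
$-46889 - Q{\left(L{\left(6,12 \right)} \right)} = -46889 - \left(4 - \frac{5}{-2}\right) = -46889 - \left(4 - - \frac{5}{2}\right) = -46889 - \left(4 + \frac{5}{2}\right) = -46889 - \frac{13}{2} = - \frac{93791}{2}$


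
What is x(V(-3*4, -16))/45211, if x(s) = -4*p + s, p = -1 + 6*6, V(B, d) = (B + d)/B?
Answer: -413/135633 ≈ -0.0030450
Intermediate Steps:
V(B, d) = (B + d)/B
p = 35 (p = -1 + 36 = 35)
x(s) = -140 + s (x(s) = -4*35 + s = -140 + s)
x(V(-3*4, -16))/45211 = (-140 + (-3*4 - 16)/((-3*4)))/45211 = (-140 + (-12 - 16)/(-12))*(1/45211) = (-140 - 1/12*(-28))*(1/45211) = (-140 + 7/3)*(1/45211) = -413/3*1/45211 = -413/135633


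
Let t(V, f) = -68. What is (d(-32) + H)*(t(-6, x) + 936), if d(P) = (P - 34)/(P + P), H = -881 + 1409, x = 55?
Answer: 3673593/8 ≈ 4.5920e+5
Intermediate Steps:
H = 528
d(P) = (-34 + P)/(2*P) (d(P) = (-34 + P)/((2*P)) = (-34 + P)*(1/(2*P)) = (-34 + P)/(2*P))
(d(-32) + H)*(t(-6, x) + 936) = ((1/2)*(-34 - 32)/(-32) + 528)*(-68 + 936) = ((1/2)*(-1/32)*(-66) + 528)*868 = (33/32 + 528)*868 = (16929/32)*868 = 3673593/8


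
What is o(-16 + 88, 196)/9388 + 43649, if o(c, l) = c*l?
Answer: 102447731/2347 ≈ 43651.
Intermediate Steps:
o(-16 + 88, 196)/9388 + 43649 = ((-16 + 88)*196)/9388 + 43649 = (72*196)*(1/9388) + 43649 = 14112*(1/9388) + 43649 = 3528/2347 + 43649 = 102447731/2347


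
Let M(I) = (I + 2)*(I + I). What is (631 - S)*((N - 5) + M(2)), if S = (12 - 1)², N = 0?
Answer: 5610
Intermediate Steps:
M(I) = 2*I*(2 + I) (M(I) = (2 + I)*(2*I) = 2*I*(2 + I))
S = 121 (S = 11² = 121)
(631 - S)*((N - 5) + M(2)) = (631 - 1*121)*((0 - 5) + 2*2*(2 + 2)) = (631 - 121)*(-5 + 2*2*4) = 510*(-5 + 16) = 510*11 = 5610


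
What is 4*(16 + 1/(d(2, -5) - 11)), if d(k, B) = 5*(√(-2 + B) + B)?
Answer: 94000/1471 - 20*I*√7/1471 ≈ 63.902 - 0.035972*I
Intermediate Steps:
d(k, B) = 5*B + 5*√(-2 + B) (d(k, B) = 5*(B + √(-2 + B)) = 5*B + 5*√(-2 + B))
4*(16 + 1/(d(2, -5) - 11)) = 4*(16 + 1/((5*(-5) + 5*√(-2 - 5)) - 11)) = 4*(16 + 1/((-25 + 5*√(-7)) - 11)) = 4*(16 + 1/((-25 + 5*(I*√7)) - 11)) = 4*(16 + 1/((-25 + 5*I*√7) - 11)) = 4*(16 + 1/(-36 + 5*I*√7)) = 64 + 4/(-36 + 5*I*√7)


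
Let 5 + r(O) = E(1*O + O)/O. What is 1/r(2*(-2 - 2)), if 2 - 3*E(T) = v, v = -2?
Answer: -6/31 ≈ -0.19355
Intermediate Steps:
E(T) = 4/3 (E(T) = ⅔ - ⅓*(-2) = ⅔ + ⅔ = 4/3)
r(O) = -5 + 4/(3*O)
1/r(2*(-2 - 2)) = 1/(-5 + 4/(3*((2*(-2 - 2))))) = 1/(-5 + 4/(3*((2*(-4))))) = 1/(-5 + (4/3)/(-8)) = 1/(-5 + (4/3)*(-⅛)) = 1/(-5 - ⅙) = 1/(-31/6) = -6/31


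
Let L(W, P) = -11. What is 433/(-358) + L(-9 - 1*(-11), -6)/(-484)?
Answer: -9347/7876 ≈ -1.1868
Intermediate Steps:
433/(-358) + L(-9 - 1*(-11), -6)/(-484) = 433/(-358) - 11/(-484) = 433*(-1/358) - 11*(-1/484) = -433/358 + 1/44 = -9347/7876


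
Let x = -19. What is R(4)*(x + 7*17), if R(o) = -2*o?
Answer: -800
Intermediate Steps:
R(4)*(x + 7*17) = (-2*4)*(-19 + 7*17) = -8*(-19 + 119) = -8*100 = -800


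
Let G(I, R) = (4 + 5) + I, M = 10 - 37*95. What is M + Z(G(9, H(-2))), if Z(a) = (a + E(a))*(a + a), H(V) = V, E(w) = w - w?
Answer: -2857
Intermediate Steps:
E(w) = 0
M = -3505 (M = 10 - 3515 = -3505)
G(I, R) = 9 + I
Z(a) = 2*a² (Z(a) = (a + 0)*(a + a) = a*(2*a) = 2*a²)
M + Z(G(9, H(-2))) = -3505 + 2*(9 + 9)² = -3505 + 2*18² = -3505 + 2*324 = -3505 + 648 = -2857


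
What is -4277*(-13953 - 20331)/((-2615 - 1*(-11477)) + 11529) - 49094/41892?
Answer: 146231777431/20338566 ≈ 7189.9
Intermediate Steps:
-4277*(-13953 - 20331)/((-2615 - 1*(-11477)) + 11529) - 49094/41892 = -4277*(-34284/((-2615 + 11477) + 11529)) - 49094*1/41892 = -4277*(-34284/(8862 + 11529)) - 24547/20946 = -4277/(20391*(-1/34284)) - 24547/20946 = -4277/(-6797/11428) - 24547/20946 = -4277*(-11428/6797) - 24547/20946 = 6982508/971 - 24547/20946 = 146231777431/20338566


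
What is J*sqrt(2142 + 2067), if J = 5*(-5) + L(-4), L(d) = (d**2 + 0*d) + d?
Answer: -13*sqrt(4209) ≈ -843.40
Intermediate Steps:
L(d) = d + d**2 (L(d) = (d**2 + 0) + d = d**2 + d = d + d**2)
J = -13 (J = 5*(-5) - 4*(1 - 4) = -25 - 4*(-3) = -25 + 12 = -13)
J*sqrt(2142 + 2067) = -13*sqrt(2142 + 2067) = -13*sqrt(4209)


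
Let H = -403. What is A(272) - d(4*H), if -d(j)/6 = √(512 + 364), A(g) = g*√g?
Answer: 12*√219 + 1088*√17 ≈ 4663.5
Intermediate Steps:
A(g) = g^(3/2)
d(j) = -12*√219 (d(j) = -6*√(512 + 364) = -12*√219)
A(272) - d(4*H) = 272^(3/2) - (-12)*√219 = 1088*√17 + 12*√219 = 12*√219 + 1088*√17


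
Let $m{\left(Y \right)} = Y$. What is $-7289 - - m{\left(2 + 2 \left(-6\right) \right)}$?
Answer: $-7299$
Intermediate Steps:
$-7289 - - m{\left(2 + 2 \left(-6\right) \right)} = -7289 - - (2 + 2 \left(-6\right)) = -7289 - - (2 - 12) = -7289 - \left(-1\right) \left(-10\right) = -7289 - 10 = -7299$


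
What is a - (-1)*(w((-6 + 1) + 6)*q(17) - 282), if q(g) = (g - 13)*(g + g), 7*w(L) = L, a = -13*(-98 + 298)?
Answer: -20038/7 ≈ -2862.6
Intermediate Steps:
a = -2600 (a = -13*200 = -2600)
w(L) = L/7
q(g) = 2*g*(-13 + g) (q(g) = (-13 + g)*(2*g) = 2*g*(-13 + g))
a - (-1)*(w((-6 + 1) + 6)*q(17) - 282) = -2600 - (-1)*((((-6 + 1) + 6)/7)*(2*17*(-13 + 17)) - 282) = -2600 - (-1)*(((-5 + 6)/7)*(2*17*4) - 282) = -2600 - (-1)*(((1/7)*1)*136 - 282) = -2600 - (-1)*((1/7)*136 - 282) = -2600 - (-1)*(136/7 - 282) = -2600 - (-1)*(-1838)/7 = -2600 - 1*1838/7 = -2600 - 1838/7 = -20038/7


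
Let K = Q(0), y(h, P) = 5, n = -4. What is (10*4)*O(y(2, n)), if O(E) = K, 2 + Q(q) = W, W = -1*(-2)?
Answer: 0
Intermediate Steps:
W = 2
Q(q) = 0 (Q(q) = -2 + 2 = 0)
K = 0
O(E) = 0
(10*4)*O(y(2, n)) = (10*4)*0 = 40*0 = 0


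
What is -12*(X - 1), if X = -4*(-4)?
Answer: -180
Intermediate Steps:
X = 16
-12*(X - 1) = -12*(16 - 1) = -12*15 = -180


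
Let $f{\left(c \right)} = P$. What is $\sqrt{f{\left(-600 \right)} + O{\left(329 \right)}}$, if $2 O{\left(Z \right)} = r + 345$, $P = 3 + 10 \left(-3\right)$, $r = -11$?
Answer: $2 \sqrt{35} \approx 11.832$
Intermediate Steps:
$P = -27$ ($P = 3 - 30 = -27$)
$f{\left(c \right)} = -27$
$O{\left(Z \right)} = 167$ ($O{\left(Z \right)} = \frac{-11 + 345}{2} = \frac{1}{2} \cdot 334 = 167$)
$\sqrt{f{\left(-600 \right)} + O{\left(329 \right)}} = \sqrt{-27 + 167} = \sqrt{140} = 2 \sqrt{35}$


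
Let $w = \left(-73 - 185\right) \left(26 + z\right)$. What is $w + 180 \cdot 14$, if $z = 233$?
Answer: $-64302$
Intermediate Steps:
$w = -66822$ ($w = \left(-73 - 185\right) \left(26 + 233\right) = \left(-258\right) 259 = -66822$)
$w + 180 \cdot 14 = -66822 + 180 \cdot 14 = -66822 + 2520 = -64302$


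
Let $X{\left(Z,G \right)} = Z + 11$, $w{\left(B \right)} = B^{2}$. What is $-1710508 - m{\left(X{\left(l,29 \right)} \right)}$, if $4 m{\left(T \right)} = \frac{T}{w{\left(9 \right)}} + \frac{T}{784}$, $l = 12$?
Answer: $- \frac{434496420023}{254016} \approx -1.7105 \cdot 10^{6}$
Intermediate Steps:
$X{\left(Z,G \right)} = 11 + Z$
$m{\left(T \right)} = \frac{865 T}{254016}$ ($m{\left(T \right)} = \frac{\frac{T}{9^{2}} + \frac{T}{784}}{4} = \frac{\frac{T}{81} + T \frac{1}{784}}{4} = \frac{T \frac{1}{81} + \frac{T}{784}}{4} = \frac{\frac{T}{81} + \frac{T}{784}}{4} = \frac{\frac{865}{63504} T}{4} = \frac{865 T}{254016}$)
$-1710508 - m{\left(X{\left(l,29 \right)} \right)} = -1710508 - \frac{865 \left(11 + 12\right)}{254016} = -1710508 - \frac{865}{254016} \cdot 23 = -1710508 - \frac{19895}{254016} = - \frac{434496420023}{254016}$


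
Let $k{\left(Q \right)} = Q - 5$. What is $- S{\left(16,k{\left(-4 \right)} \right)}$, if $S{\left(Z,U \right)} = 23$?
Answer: $-23$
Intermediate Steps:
$k{\left(Q \right)} = -5 + Q$ ($k{\left(Q \right)} = Q - 5 = -5 + Q$)
$- S{\left(16,k{\left(-4 \right)} \right)} = \left(-1\right) 23 = -23$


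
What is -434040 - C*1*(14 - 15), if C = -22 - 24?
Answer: -434086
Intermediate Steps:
C = -46
-434040 - C*1*(14 - 15) = -434040 - (-46)*1*(14 - 15) = -434040 - (-46)*1*(-1) = -434040 - (-46)*(-1) = -434040 - 1*46 = -434040 - 46 = -434086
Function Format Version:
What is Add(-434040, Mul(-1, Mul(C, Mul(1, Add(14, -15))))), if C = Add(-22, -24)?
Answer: -434086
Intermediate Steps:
C = -46
Add(-434040, Mul(-1, Mul(C, Mul(1, Add(14, -15))))) = Add(-434040, Mul(-1, Mul(-46, Mul(1, Add(14, -15))))) = Add(-434040, Mul(-1, Mul(-46, Mul(1, -1)))) = Add(-434040, Mul(-1, Mul(-46, -1))) = Add(-434040, Mul(-1, 46)) = Add(-434040, -46) = -434086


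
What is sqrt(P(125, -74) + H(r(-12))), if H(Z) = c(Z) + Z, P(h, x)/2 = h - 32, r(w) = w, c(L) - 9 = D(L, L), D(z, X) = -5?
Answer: sqrt(178) ≈ 13.342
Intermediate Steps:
c(L) = 4 (c(L) = 9 - 5 = 4)
P(h, x) = -64 + 2*h (P(h, x) = 2*(h - 32) = 2*(-32 + h) = -64 + 2*h)
H(Z) = 4 + Z
sqrt(P(125, -74) + H(r(-12))) = sqrt((-64 + 2*125) + (4 - 12)) = sqrt((-64 + 250) - 8) = sqrt(186 - 8) = sqrt(178)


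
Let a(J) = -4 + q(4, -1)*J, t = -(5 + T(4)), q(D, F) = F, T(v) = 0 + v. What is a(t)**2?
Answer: 25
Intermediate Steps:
T(v) = v
t = -9 (t = -(5 + 4) = -1*9 = -9)
a(J) = -4 - J
a(t)**2 = (-4 - 1*(-9))**2 = (-4 + 9)**2 = 5**2 = 25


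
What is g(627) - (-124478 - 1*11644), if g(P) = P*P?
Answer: 529251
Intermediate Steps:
g(P) = P**2
g(627) - (-124478 - 1*11644) = 627**2 - (-124478 - 1*11644) = 393129 - (-124478 - 11644) = 393129 - 1*(-136122) = 393129 + 136122 = 529251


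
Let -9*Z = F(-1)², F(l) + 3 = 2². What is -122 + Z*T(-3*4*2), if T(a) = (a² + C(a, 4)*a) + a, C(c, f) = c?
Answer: -742/3 ≈ -247.33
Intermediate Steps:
F(l) = 1 (F(l) = -3 + 2² = -3 + 4 = 1)
T(a) = a + 2*a² (T(a) = (a² + a*a) + a = (a² + a²) + a = 2*a² + a = a + 2*a²)
Z = -⅑ (Z = -⅑*1² = -⅑*1 = -⅑ ≈ -0.11111)
-122 + Z*T(-3*4*2) = -122 - -3*4*2*(1 + 2*(-3*4*2))/9 = -122 - (-12*2)*(1 + 2*(-12*2))/9 = -122 - (-8)*(1 + 2*(-24))/3 = -122 - (-8)*(1 - 48)/3 = -122 - (-8)*(-47)/3 = -122 - ⅑*1128 = -122 - 376/3 = -742/3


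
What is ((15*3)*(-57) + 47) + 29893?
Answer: 27375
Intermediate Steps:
((15*3)*(-57) + 47) + 29893 = (45*(-57) + 47) + 29893 = (-2565 + 47) + 29893 = -2518 + 29893 = 27375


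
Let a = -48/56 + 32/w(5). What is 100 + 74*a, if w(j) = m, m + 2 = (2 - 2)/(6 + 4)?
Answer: -8032/7 ≈ -1147.4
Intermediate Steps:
m = -2 (m = -2 + (2 - 2)/(6 + 4) = -2 + 0/10 = -2 + 0*(1/10) = -2 + 0 = -2)
w(j) = -2
a = -118/7 (a = -48/56 + 32/(-2) = -48*1/56 + 32*(-1/2) = -6/7 - 16 = -118/7 ≈ -16.857)
100 + 74*a = 100 + 74*(-118/7) = 100 - 8732/7 = -8032/7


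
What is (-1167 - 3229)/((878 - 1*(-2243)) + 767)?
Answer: -1099/972 ≈ -1.1307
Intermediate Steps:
(-1167 - 3229)/((878 - 1*(-2243)) + 767) = -4396/((878 + 2243) + 767) = -4396/(3121 + 767) = -4396/3888 = -4396*1/3888 = -1099/972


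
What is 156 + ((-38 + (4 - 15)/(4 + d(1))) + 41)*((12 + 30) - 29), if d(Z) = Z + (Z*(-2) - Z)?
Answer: 247/2 ≈ 123.50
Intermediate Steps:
d(Z) = -2*Z (d(Z) = Z + (-2*Z - Z) = Z - 3*Z = -2*Z)
156 + ((-38 + (4 - 15)/(4 + d(1))) + 41)*((12 + 30) - 29) = 156 + ((-38 + (4 - 15)/(4 - 2*1)) + 41)*((12 + 30) - 29) = 156 + ((-38 - 11/(4 - 2)) + 41)*(42 - 29) = 156 + ((-38 - 11/2) + 41)*13 = 156 + (-87/2 + 41)*13 = 156 - 5/2*13 = 156 - 65/2 = 247/2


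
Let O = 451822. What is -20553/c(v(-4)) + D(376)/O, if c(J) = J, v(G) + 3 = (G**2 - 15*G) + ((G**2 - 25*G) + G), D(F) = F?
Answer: -4643114003/41793535 ≈ -111.10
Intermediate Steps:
v(G) = -3 - 39*G + 2*G**2 (v(G) = -3 + ((G**2 - 15*G) + ((G**2 - 25*G) + G)) = -3 + ((G**2 - 15*G) + (G**2 - 24*G)) = -3 + (-39*G + 2*G**2) = -3 - 39*G + 2*G**2)
-20553/c(v(-4)) + D(376)/O = -20553/(-3 - 39*(-4) + 2*(-4)**2) + 376/451822 = -20553/(-3 + 156 + 2*16) + 376*(1/451822) = -20553/(-3 + 156 + 32) + 188/225911 = -20553/185 + 188/225911 = -4643114003/41793535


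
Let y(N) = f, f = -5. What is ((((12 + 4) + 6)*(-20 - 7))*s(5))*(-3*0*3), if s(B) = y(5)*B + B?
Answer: 0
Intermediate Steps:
y(N) = -5
s(B) = -4*B (s(B) = -5*B + B = -4*B)
((((12 + 4) + 6)*(-20 - 7))*s(5))*(-3*0*3) = ((((12 + 4) + 6)*(-20 - 7))*(-4*5))*(-3*0*3) = (((16 + 6)*(-27))*(-20))*(0*3) = ((22*(-27))*(-20))*0 = -594*(-20)*0 = 11880*0 = 0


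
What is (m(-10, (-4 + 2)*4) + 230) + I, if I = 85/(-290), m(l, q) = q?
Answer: 12859/58 ≈ 221.71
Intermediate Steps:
I = -17/58 (I = 85*(-1/290) = -17/58 ≈ -0.29310)
(m(-10, (-4 + 2)*4) + 230) + I = ((-4 + 2)*4 + 230) - 17/58 = (-2*4 + 230) - 17/58 = (-8 + 230) - 17/58 = 222 - 17/58 = 12859/58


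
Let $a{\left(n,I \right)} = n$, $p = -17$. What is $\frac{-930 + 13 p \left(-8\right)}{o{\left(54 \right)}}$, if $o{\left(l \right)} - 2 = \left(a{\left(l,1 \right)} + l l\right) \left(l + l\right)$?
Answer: $\frac{419}{160381} \approx 0.0026125$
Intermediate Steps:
$o{\left(l \right)} = 2 + 2 l \left(l + l^{2}\right)$ ($o{\left(l \right)} = 2 + \left(l + l l\right) \left(l + l\right) = 2 + \left(l + l^{2}\right) 2 l = 2 + 2 l \left(l + l^{2}\right)$)
$\frac{-930 + 13 p \left(-8\right)}{o{\left(54 \right)}} = \frac{-930 + 13 \left(-17\right) \left(-8\right)}{2 + 2 \cdot 54^{2} + 2 \cdot 54^{3}} = \frac{-930 - -1768}{2 + 2 \cdot 2916 + 2 \cdot 157464} = \frac{-930 + 1768}{2 + 5832 + 314928} = \frac{838}{320762} = 838 \cdot \frac{1}{320762} = \frac{419}{160381}$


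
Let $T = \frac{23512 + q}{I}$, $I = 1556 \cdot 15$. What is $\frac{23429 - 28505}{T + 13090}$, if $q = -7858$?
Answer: $- \frac{19745640}{50922709} \approx -0.38776$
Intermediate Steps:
$I = 23340$
$T = \frac{2609}{3890}$ ($T = \frac{23512 - 7858}{23340} = 15654 \cdot \frac{1}{23340} = \frac{2609}{3890} \approx 0.67069$)
$\frac{23429 - 28505}{T + 13090} = \frac{23429 - 28505}{\frac{2609}{3890} + 13090} = - \frac{5076}{\frac{50922709}{3890}} = \left(-5076\right) \frac{3890}{50922709} = - \frac{19745640}{50922709}$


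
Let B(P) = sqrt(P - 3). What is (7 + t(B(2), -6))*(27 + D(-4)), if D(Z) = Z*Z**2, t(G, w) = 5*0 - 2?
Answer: -185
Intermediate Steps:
B(P) = sqrt(-3 + P)
t(G, w) = -2 (t(G, w) = 0 - 2 = -2)
D(Z) = Z**3
(7 + t(B(2), -6))*(27 + D(-4)) = (7 - 2)*(27 + (-4)**3) = 5*(27 - 64) = 5*(-37) = -185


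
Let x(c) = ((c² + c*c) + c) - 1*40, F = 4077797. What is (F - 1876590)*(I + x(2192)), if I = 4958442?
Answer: 32072294778654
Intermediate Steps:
x(c) = -40 + c + 2*c² (x(c) = ((c² + c²) + c) - 40 = (2*c² + c) - 40 = (c + 2*c²) - 40 = -40 + c + 2*c²)
(F - 1876590)*(I + x(2192)) = (4077797 - 1876590)*(4958442 + (-40 + 2192 + 2*2192²)) = 2201207*(4958442 + (-40 + 2192 + 2*4804864)) = 2201207*(4958442 + (-40 + 2192 + 9609728)) = 2201207*(4958442 + 9611880) = 2201207*14570322 = 32072294778654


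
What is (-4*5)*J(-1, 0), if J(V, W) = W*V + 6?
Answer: -120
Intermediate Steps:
J(V, W) = 6 + V*W (J(V, W) = V*W + 6 = 6 + V*W)
(-4*5)*J(-1, 0) = (-4*5)*(6 - 1*0) = -20*(6 + 0) = -20*6 = -120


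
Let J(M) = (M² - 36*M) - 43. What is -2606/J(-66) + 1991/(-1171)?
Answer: -16369425/7832819 ≈ -2.0899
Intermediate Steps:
J(M) = -43 + M² - 36*M
-2606/J(-66) + 1991/(-1171) = -2606/(-43 + (-66)² - 36*(-66)) + 1991/(-1171) = -2606/(-43 + 4356 + 2376) + 1991*(-1/1171) = -2606/6689 - 1991/1171 = -16369425/7832819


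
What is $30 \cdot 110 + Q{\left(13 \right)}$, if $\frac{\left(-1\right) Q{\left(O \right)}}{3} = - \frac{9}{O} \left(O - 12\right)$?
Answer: $\frac{42927}{13} \approx 3302.1$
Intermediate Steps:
$Q{\left(O \right)} = \frac{27 \left(-12 + O\right)}{O}$ ($Q{\left(O \right)} = - 3 - \frac{9}{O} \left(O - 12\right) = - 3 - \frac{9}{O} \left(-12 + O\right) = - 3 \left(- \frac{9 \left(-12 + O\right)}{O}\right) = \frac{27 \left(-12 + O\right)}{O}$)
$30 \cdot 110 + Q{\left(13 \right)} = 30 \cdot 110 + \left(27 - \frac{324}{13}\right) = 3300 + \left(27 - \frac{324}{13}\right) = 3300 + \frac{27}{13} = \frac{42927}{13}$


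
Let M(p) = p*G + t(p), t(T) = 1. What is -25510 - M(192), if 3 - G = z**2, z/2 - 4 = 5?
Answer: 36121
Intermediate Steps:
z = 18 (z = 8 + 2*5 = 8 + 10 = 18)
G = -321 (G = 3 - 1*18**2 = 3 - 1*324 = 3 - 324 = -321)
M(p) = 1 - 321*p (M(p) = p*(-321) + 1 = -321*p + 1 = 1 - 321*p)
-25510 - M(192) = -25510 - (1 - 321*192) = -25510 - (1 - 61632) = -25510 - 1*(-61631) = -25510 + 61631 = 36121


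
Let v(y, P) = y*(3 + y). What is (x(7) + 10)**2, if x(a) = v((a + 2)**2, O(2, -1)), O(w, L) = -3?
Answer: 46430596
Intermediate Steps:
x(a) = (2 + a)**2*(3 + (2 + a)**2) (x(a) = (a + 2)**2*(3 + (a + 2)**2) = (2 + a)**2*(3 + (2 + a)**2))
(x(7) + 10)**2 = ((2 + 7)**2*(3 + (2 + 7)**2) + 10)**2 = (9**2*(3 + 9**2) + 10)**2 = (81*(3 + 81) + 10)**2 = (81*84 + 10)**2 = (6804 + 10)**2 = 6814**2 = 46430596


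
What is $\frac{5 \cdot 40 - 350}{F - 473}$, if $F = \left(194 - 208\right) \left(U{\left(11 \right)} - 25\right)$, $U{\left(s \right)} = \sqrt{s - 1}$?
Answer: $\frac{18450}{13169} - \frac{2100 \sqrt{10}}{13169} \approx 0.89674$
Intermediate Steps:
$U{\left(s \right)} = \sqrt{-1 + s}$
$F = 350 - 14 \sqrt{10}$ ($F = \left(194 - 208\right) \left(\sqrt{-1 + 11} - 25\right) = - 14 \left(\sqrt{10} - 25\right) = - 14 \left(-25 + \sqrt{10}\right) = 350 - 14 \sqrt{10} \approx 305.73$)
$\frac{5 \cdot 40 - 350}{F - 473} = \frac{5 \cdot 40 - 350}{\left(350 - 14 \sqrt{10}\right) - 473} = \frac{200 - 350}{-123 - 14 \sqrt{10}} = - \frac{150}{-123 - 14 \sqrt{10}}$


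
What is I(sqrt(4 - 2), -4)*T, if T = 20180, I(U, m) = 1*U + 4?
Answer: 80720 + 20180*sqrt(2) ≈ 1.0926e+5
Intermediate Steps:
I(U, m) = 4 + U (I(U, m) = U + 4 = 4 + U)
I(sqrt(4 - 2), -4)*T = (4 + sqrt(4 - 2))*20180 = (4 + sqrt(2))*20180 = 80720 + 20180*sqrt(2)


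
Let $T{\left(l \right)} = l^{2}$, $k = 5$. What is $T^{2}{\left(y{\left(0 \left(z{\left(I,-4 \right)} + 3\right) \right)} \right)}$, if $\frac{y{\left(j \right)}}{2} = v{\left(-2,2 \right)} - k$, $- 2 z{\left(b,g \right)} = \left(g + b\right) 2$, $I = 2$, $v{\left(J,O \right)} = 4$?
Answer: $16$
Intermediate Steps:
$z{\left(b,g \right)} = - b - g$ ($z{\left(b,g \right)} = - \frac{\left(g + b\right) 2}{2} = - \frac{\left(b + g\right) 2}{2} = - \frac{2 b + 2 g}{2} = - b - g$)
$y{\left(j \right)} = -2$ ($y{\left(j \right)} = 2 \left(4 - 5\right) = 2 \left(-1\right) = -2$)
$T^{2}{\left(y{\left(0 \left(z{\left(I,-4 \right)} + 3\right) \right)} \right)} = \left(\left(-2\right)^{2}\right)^{2} = 4^{2} = 16$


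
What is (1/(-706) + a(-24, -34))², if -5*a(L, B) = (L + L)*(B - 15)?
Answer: 2757316707289/12460900 ≈ 2.2128e+5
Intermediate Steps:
a(L, B) = -2*L*(-15 + B)/5 (a(L, B) = -(L + L)*(B - 15)/5 = -2*L*(-15 + B)/5)
(1/(-706) + a(-24, -34))² = (1/(-706) + (⅖)*(-24)*(15 - 1*(-34)))² = (-1/706 + (⅖)*(-24)*(15 + 34))² = (-1/706 + (⅖)*(-24)*49)² = (-1/706 - 2352/5)² = (-1660517/3530)² = 2757316707289/12460900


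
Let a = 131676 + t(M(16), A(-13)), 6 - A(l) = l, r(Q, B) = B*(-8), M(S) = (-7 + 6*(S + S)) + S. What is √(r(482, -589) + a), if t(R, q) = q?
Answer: √136407 ≈ 369.33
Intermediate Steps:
M(S) = -7 + 13*S (M(S) = (-7 + 6*(2*S)) + S = (-7 + 12*S) + S = -7 + 13*S)
r(Q, B) = -8*B
A(l) = 6 - l
a = 131695 (a = 131676 + (6 - 1*(-13)) = 131676 + (6 + 13) = 131676 + 19 = 131695)
√(r(482, -589) + a) = √(-8*(-589) + 131695) = √(4712 + 131695) = √136407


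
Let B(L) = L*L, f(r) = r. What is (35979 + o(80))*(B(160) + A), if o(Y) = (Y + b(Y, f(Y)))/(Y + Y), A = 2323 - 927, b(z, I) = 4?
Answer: 9713032569/10 ≈ 9.7130e+8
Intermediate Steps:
B(L) = L²
A = 1396
o(Y) = (4 + Y)/(2*Y) (o(Y) = (Y + 4)/(Y + Y) = (4 + Y)/((2*Y)) = (4 + Y)*(1/(2*Y)) = (4 + Y)/(2*Y))
(35979 + o(80))*(B(160) + A) = (35979 + (½)*(4 + 80)/80)*(160² + 1396) = (35979 + (½)*(1/80)*84)*(25600 + 1396) = (35979 + 21/40)*26996 = (1439181/40)*26996 = 9713032569/10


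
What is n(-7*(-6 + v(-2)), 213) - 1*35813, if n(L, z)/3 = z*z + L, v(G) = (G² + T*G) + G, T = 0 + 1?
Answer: 100420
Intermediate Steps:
T = 1
v(G) = G² + 2*G (v(G) = (G² + 1*G) + G = (G² + G) + G = (G + G²) + G = G² + 2*G)
n(L, z) = 3*L + 3*z² (n(L, z) = 3*(z*z + L) = 3*(z² + L) = 3*(L + z²) = 3*L + 3*z²)
n(-7*(-6 + v(-2)), 213) - 1*35813 = (3*(-7*(-6 - 2*(2 - 2))) + 3*213²) - 1*35813 = (3*(-7*(-6 - 2*0)) + 3*45369) - 35813 = (3*(-7*(-6 + 0)) + 136107) - 35813 = (3*(-7*(-6)) + 136107) - 35813 = (3*42 + 136107) - 35813 = (126 + 136107) - 35813 = 136233 - 35813 = 100420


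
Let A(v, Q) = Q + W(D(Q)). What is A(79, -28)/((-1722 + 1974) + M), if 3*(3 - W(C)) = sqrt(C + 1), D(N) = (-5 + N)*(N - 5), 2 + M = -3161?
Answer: 25/2911 + sqrt(1090)/8733 ≈ 0.012369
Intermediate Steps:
M = -3163 (M = -2 - 3161 = -3163)
D(N) = (-5 + N)**2 (D(N) = (-5 + N)*(-5 + N) = (-5 + N)**2)
W(C) = 3 - sqrt(1 + C)/3 (W(C) = 3 - sqrt(C + 1)/3 = 3 - sqrt(1 + C)/3)
A(v, Q) = 3 + Q - sqrt(1 + (-5 + Q)**2)/3 (A(v, Q) = Q + (3 - sqrt(1 + (-5 + Q)**2)/3) = 3 + Q - sqrt(1 + (-5 + Q)**2)/3)
A(79, -28)/((-1722 + 1974) + M) = (3 - 28 - sqrt(1 + (-5 - 28)**2)/3)/((-1722 + 1974) - 3163) = (3 - 28 - sqrt(1 + (-33)**2)/3)/(252 - 3163) = (3 - 28 - sqrt(1 + 1089)/3)/(-2911) = (3 - 28 - sqrt(1090)/3)*(-1/2911) = (-25 - sqrt(1090)/3)*(-1/2911) = 25/2911 + sqrt(1090)/8733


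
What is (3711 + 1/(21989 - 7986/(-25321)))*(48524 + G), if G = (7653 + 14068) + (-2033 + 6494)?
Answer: 154361505196191156/556791455 ≈ 2.7723e+8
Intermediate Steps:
G = 26182 (G = 21721 + 4461 = 26182)
(3711 + 1/(21989 - 7986/(-25321)))*(48524 + G) = (3711 + 1/(21989 - 7986/(-25321)))*(48524 + 26182) = (3711 + 1/(21989 - 7986*(-1/25321)))*74706 = (3711 + 1/(21989 + 7986/25321))*74706 = (3711 + 1/(556791455/25321))*74706 = (3711 + 25321/556791455)*74706 = (2066253114826/556791455)*74706 = 154361505196191156/556791455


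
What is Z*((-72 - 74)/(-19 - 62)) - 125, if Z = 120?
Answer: 2465/27 ≈ 91.296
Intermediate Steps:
Z*((-72 - 74)/(-19 - 62)) - 125 = 120*((-72 - 74)/(-19 - 62)) - 125 = 120*(-146/(-81)) - 125 = 120*(-146*(-1/81)) - 125 = 120*(146/81) - 125 = 5840/27 - 125 = 2465/27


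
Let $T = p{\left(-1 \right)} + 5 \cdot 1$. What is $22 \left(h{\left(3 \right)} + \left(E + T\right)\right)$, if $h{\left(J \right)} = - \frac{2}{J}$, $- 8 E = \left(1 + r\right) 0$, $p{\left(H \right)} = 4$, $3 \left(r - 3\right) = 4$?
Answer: $\frac{550}{3} \approx 183.33$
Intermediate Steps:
$r = \frac{13}{3}$ ($r = 3 + \frac{1}{3} \cdot 4 = 3 + \frac{4}{3} = \frac{13}{3} \approx 4.3333$)
$T = 9$ ($T = 4 + 5 \cdot 1 = 4 + 5 = 9$)
$E = 0$ ($E = - \frac{\left(1 + \frac{13}{3}\right) 0}{8} = - \frac{\frac{16}{3} \cdot 0}{8} = \left(- \frac{1}{8}\right) 0 = 0$)
$22 \left(h{\left(3 \right)} + \left(E + T\right)\right) = 22 \left(- \frac{2}{3} + \left(0 + 9\right)\right) = 22 \left(\left(-2\right) \frac{1}{3} + 9\right) = 22 \left(- \frac{2}{3} + 9\right) = 22 \cdot \frac{25}{3} = \frac{550}{3}$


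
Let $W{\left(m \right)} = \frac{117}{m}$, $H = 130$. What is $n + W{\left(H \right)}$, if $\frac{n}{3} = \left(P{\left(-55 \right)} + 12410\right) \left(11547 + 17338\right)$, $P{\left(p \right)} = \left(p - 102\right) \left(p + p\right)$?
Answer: $\frac{25719204009}{10} \approx 2.5719 \cdot 10^{9}$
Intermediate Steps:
$P{\left(p \right)} = 2 p \left(-102 + p\right)$ ($P{\left(p \right)} = \left(-102 + p\right) 2 p = 2 p \left(-102 + p\right)$)
$n = 2571920400$ ($n = 3 \left(2 \left(-55\right) \left(-102 - 55\right) + 12410\right) \left(11547 + 17338\right) = 3 \left(2 \left(-55\right) \left(-157\right) + 12410\right) 28885 = 3 \left(17270 + 12410\right) 28885 = 3 \cdot 29680 \cdot 28885 = 3 \cdot 857306800 = 2571920400$)
$n + W{\left(H \right)} = 2571920400 + \frac{117}{130} = 2571920400 + 117 \cdot \frac{1}{130} = 2571920400 + \frac{9}{10} = \frac{25719204009}{10}$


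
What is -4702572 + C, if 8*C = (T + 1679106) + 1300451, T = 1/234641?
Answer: -4064101669589/938564 ≈ -4.3301e+6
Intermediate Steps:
T = 1/234641 ≈ 4.2618e-6
C = 349563117019/938564 (C = ((1/234641 + 1679106) + 1300451)/8 = (393987110947/234641 + 1300451)/8 = (⅛)*(699126234038/234641) = 349563117019/938564 ≈ 3.7244e+5)
-4702572 + C = -4702572 + 349563117019/938564 = -4064101669589/938564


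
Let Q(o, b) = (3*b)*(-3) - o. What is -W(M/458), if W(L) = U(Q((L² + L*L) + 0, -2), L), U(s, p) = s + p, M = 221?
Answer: -944822/52441 ≈ -18.017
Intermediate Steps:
Q(o, b) = -o - 9*b (Q(o, b) = -9*b - o = -o - 9*b)
U(s, p) = p + s
W(L) = 18 + L - 2*L² (W(L) = L + (-((L² + L*L) + 0) - 9*(-2)) = L + (-((L² + L²) + 0) + 18) = L + (-(2*L² + 0) + 18) = L + (-2*L² + 18) = L + (18 - 2*L²) = 18 + L - 2*L²)
-W(M/458) = -(18 + 221/458 - 2*(221/458)²) = -(18 + 221/458 - 2*48841/209764) = -(18 + 221/458 - 48841/104882) = -1*944822/52441 = -944822/52441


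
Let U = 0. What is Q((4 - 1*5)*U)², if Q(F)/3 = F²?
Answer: 0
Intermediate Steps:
Q(F) = 3*F²
Q((4 - 1*5)*U)² = (3*((4 - 1*5)*0)²)² = (3*((4 - 5)*0)²)² = (3*(-1*0)²)² = (3*0²)² = (3*0)² = 0² = 0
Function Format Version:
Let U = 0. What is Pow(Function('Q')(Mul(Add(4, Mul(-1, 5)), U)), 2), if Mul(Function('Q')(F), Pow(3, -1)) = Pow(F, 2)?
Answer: 0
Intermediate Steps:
Function('Q')(F) = Mul(3, Pow(F, 2))
Pow(Function('Q')(Mul(Add(4, Mul(-1, 5)), U)), 2) = Pow(Mul(3, Pow(Mul(Add(4, Mul(-1, 5)), 0), 2)), 2) = Pow(Mul(3, Pow(Mul(Add(4, -5), 0), 2)), 2) = Pow(Mul(3, Pow(Mul(-1, 0), 2)), 2) = Pow(Mul(3, Pow(0, 2)), 2) = Pow(Mul(3, 0), 2) = Pow(0, 2) = 0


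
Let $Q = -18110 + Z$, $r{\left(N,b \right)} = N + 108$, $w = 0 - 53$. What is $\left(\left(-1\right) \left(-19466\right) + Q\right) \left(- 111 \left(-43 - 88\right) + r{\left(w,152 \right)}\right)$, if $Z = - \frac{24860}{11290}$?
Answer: $\frac{22309081048}{1129} \approx 1.976 \cdot 10^{7}$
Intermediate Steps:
$Z = - \frac{2486}{1129}$ ($Z = \left(-24860\right) \frac{1}{11290} = - \frac{2486}{1129} \approx -2.202$)
$w = -53$
$r{\left(N,b \right)} = 108 + N$
$Q = - \frac{20448676}{1129}$ ($Q = -18110 - \frac{2486}{1129} = - \frac{20448676}{1129} \approx -18112.0$)
$\left(\left(-1\right) \left(-19466\right) + Q\right) \left(- 111 \left(-43 - 88\right) + r{\left(w,152 \right)}\right) = \left(\left(-1\right) \left(-19466\right) - \frac{20448676}{1129}\right) \left(- 111 \left(-43 - 88\right) + \left(108 - 53\right)\right) = \left(19466 - \frac{20448676}{1129}\right) \left(\left(-111\right) \left(-131\right) + 55\right) = \frac{1528438 \left(14541 + 55\right)}{1129} = \frac{1528438}{1129} \cdot 14596 = \frac{22309081048}{1129}$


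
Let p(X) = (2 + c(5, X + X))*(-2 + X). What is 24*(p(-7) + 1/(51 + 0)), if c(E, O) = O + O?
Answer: 95480/17 ≈ 5616.5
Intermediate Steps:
c(E, O) = 2*O
p(X) = (-2 + X)*(2 + 4*X) (p(X) = (2 + 2*(X + X))*(-2 + X) = (2 + 2*(2*X))*(-2 + X) = (2 + 4*X)*(-2 + X) = (-2 + X)*(2 + 4*X))
24*(p(-7) + 1/(51 + 0)) = 24*((-4 - 6*(-7) + 4*(-7)²) + 1/(51 + 0)) = 24*((-4 + 42 + 4*49) + 1/51) = 24*((-4 + 42 + 196) + 1/51) = 24*(234 + 1/51) = 24*(11935/51) = 95480/17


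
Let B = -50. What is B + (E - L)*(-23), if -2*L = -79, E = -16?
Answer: 2453/2 ≈ 1226.5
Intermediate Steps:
L = 79/2 (L = -1/2*(-79) = 79/2 ≈ 39.500)
B + (E - L)*(-23) = -50 + (-16 - 1*79/2)*(-23) = -50 + (-16 - 79/2)*(-23) = -50 - 111/2*(-23) = -50 + 2553/2 = 2453/2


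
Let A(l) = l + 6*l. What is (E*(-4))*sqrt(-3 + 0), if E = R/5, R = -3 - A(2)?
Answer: 68*I*sqrt(3)/5 ≈ 23.556*I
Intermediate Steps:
A(l) = 7*l
R = -17 (R = -3 - 7*2 = -3 - 1*14 = -3 - 14 = -17)
E = -17/5 ≈ -3.4000
(E*(-4))*sqrt(-3 + 0) = (-17/5*(-4))*sqrt(-3 + 0) = 68*sqrt(-3)/5 = 68*(I*sqrt(3))/5 = 68*I*sqrt(3)/5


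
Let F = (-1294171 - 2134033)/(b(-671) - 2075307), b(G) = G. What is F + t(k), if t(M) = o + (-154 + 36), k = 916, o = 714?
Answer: 620355546/1037989 ≈ 597.65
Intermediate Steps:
t(M) = 596 (t(M) = 714 + (-154 + 36) = 714 - 118 = 596)
F = 1714102/1037989 (F = (-1294171 - 2134033)/(-671 - 2075307) = -3428204/(-2075978) = -3428204*(-1/2075978) = 1714102/1037989 ≈ 1.6514)
F + t(k) = 1714102/1037989 + 596 = 620355546/1037989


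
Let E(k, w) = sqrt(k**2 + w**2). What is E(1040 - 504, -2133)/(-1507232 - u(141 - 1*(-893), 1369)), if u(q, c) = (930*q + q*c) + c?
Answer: -sqrt(4836985)/3885767 ≈ -0.00056599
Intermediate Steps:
u(q, c) = c + 930*q + c*q (u(q, c) = (930*q + c*q) + c = c + 930*q + c*q)
E(1040 - 504, -2133)/(-1507232 - u(141 - 1*(-893), 1369)) = sqrt((1040 - 504)**2 + (-2133)**2)/(-1507232 - (1369 + 930*(141 - 1*(-893)) + 1369*(141 - 1*(-893)))) = sqrt(536**2 + 4549689)/(-1507232 - (1369 + 930*(141 + 893) + 1369*(141 + 893))) = sqrt(287296 + 4549689)/(-1507232 - (1369 + 930*1034 + 1369*1034)) = sqrt(4836985)/(-1507232 - (1369 + 961620 + 1415546)) = sqrt(4836985)/(-1507232 - 1*2378535) = sqrt(4836985)/(-1507232 - 2378535) = sqrt(4836985)/(-3885767) = sqrt(4836985)*(-1/3885767) = -sqrt(4836985)/3885767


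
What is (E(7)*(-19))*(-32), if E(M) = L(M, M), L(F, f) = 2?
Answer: 1216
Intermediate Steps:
E(M) = 2
(E(7)*(-19))*(-32) = (2*(-19))*(-32) = -38*(-32) = 1216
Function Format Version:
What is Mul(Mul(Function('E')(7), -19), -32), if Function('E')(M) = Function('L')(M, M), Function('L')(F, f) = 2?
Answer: 1216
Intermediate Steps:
Function('E')(M) = 2
Mul(Mul(Function('E')(7), -19), -32) = Mul(Mul(2, -19), -32) = Mul(-38, -32) = 1216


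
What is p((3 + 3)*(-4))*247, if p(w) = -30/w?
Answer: 1235/4 ≈ 308.75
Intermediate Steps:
p((3 + 3)*(-4))*247 = -30*(-1/(4*(3 + 3)))*247 = -30/(6*(-4))*247 = -30/(-24)*247 = -30*(-1/24)*247 = (5/4)*247 = 1235/4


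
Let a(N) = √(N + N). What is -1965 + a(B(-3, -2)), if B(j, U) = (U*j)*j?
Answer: -1965 + 6*I ≈ -1965.0 + 6.0*I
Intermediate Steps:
B(j, U) = U*j²
a(N) = √2*√N (a(N) = √(2*N) = √2*√N)
-1965 + a(B(-3, -2)) = -1965 + √2*√(-2*(-3)²) = -1965 + √2*√(-2*9) = -1965 + √2*√(-18) = -1965 + √2*(3*I*√2) = -1965 + 6*I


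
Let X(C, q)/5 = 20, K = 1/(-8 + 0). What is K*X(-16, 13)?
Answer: -25/2 ≈ -12.500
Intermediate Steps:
K = -1/8 (K = 1/(-8) = -1/8 ≈ -0.12500)
X(C, q) = 100 (X(C, q) = 5*20 = 100)
K*X(-16, 13) = -1/8*100 = -25/2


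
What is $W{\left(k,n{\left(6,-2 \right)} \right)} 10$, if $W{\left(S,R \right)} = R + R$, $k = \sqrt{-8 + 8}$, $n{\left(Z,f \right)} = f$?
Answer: $-40$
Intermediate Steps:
$k = 0$ ($k = \sqrt{0} = 0$)
$W{\left(S,R \right)} = 2 R$
$W{\left(k,n{\left(6,-2 \right)} \right)} 10 = 2 \left(-2\right) 10 = \left(-4\right) 10 = -40$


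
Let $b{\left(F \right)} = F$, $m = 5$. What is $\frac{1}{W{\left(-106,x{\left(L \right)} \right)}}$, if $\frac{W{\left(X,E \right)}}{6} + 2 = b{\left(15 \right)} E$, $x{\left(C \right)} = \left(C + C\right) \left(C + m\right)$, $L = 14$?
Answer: $\frac{1}{47868} \approx 2.0891 \cdot 10^{-5}$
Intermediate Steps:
$x{\left(C \right)} = 2 C \left(5 + C\right)$ ($x{\left(C \right)} = \left(C + C\right) \left(C + 5\right) = 2 C \left(5 + C\right)$)
$W{\left(X,E \right)} = -12 + 90 E$ ($W{\left(X,E \right)} = -12 + 6 \cdot 15 E = -12 + 90 E$)
$\frac{1}{W{\left(-106,x{\left(L \right)} \right)}} = \frac{1}{-12 + 90 \cdot 2 \cdot 14 \left(5 + 14\right)} = \frac{1}{-12 + 90 \cdot 2 \cdot 14 \cdot 19} = \frac{1}{-12 + 90 \cdot 532} = \frac{1}{-12 + 47880} = \frac{1}{47868}$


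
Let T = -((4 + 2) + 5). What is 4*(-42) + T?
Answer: -179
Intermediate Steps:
T = -11 (T = -(6 + 5) = -1*11 = -11)
4*(-42) + T = 4*(-42) - 11 = -168 - 11 = -179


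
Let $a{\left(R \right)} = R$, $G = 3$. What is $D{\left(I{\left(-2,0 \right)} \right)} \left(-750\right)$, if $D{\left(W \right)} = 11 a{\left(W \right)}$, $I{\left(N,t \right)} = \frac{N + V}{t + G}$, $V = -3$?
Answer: $13750$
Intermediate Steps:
$I{\left(N,t \right)} = \frac{-3 + N}{3 + t}$ ($I{\left(N,t \right)} = \frac{N - 3}{t + 3} = \frac{-3 + N}{3 + t}$)
$D{\left(W \right)} = 11 W$
$D{\left(I{\left(-2,0 \right)} \right)} \left(-750\right) = 11 \frac{-3 - 2}{3 + 0} \left(-750\right) = 11 \cdot \frac{1}{3} \left(-5\right) \left(-750\right) = 11 \left(- \frac{5}{3}\right) \left(-750\right) = \left(- \frac{55}{3}\right) \left(-750\right) = 13750$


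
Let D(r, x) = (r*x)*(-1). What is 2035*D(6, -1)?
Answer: 12210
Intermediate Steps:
D(r, x) = -r*x
2035*D(6, -1) = 2035*(-1*6*(-1)) = 2035*6 = 12210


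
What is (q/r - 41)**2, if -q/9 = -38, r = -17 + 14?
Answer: 24025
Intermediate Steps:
r = -3
q = 342 (q = -9*(-38) = 342)
(q/r - 41)**2 = (342/(-3) - 41)**2 = (342*(-1/3) - 41)**2 = (-114 - 41)**2 = (-155)**2 = 24025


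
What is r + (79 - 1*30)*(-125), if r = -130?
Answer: -6255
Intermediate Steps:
r + (79 - 1*30)*(-125) = -130 + (79 - 1*30)*(-125) = -130 + (79 - 30)*(-125) = -130 + 49*(-125) = -130 - 6125 = -6255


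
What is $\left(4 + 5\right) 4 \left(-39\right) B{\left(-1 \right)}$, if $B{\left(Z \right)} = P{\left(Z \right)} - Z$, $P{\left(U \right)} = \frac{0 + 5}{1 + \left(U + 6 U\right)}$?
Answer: $-234$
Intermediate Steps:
$P{\left(U \right)} = \frac{5}{1 + 7 U}$
$B{\left(Z \right)} = - Z + \frac{5}{1 + 7 Z}$ ($B{\left(Z \right)} = \frac{5}{1 + 7 Z} - Z = - Z + \frac{5}{1 + 7 Z}$)
$\left(4 + 5\right) 4 \left(-39\right) B{\left(-1 \right)} = \left(4 + 5\right) 4 \left(-39\right) \left(\left(-1\right) \left(-1\right) + \frac{5}{1 + 7 \left(-1\right)}\right) = 9 \cdot 4 \left(-39\right) \left(1 + \frac{5}{1 - 7}\right) = 36 \left(-39\right) \left(1 + \frac{5}{-6}\right) = - 1404 \left(1 + 5 \left(- \frac{1}{6}\right)\right) = - 1404 \left(1 - \frac{5}{6}\right) = \left(-1404\right) \frac{1}{6} = -234$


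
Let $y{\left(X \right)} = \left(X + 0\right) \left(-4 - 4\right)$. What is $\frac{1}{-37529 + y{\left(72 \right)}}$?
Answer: $- \frac{1}{38105} \approx -2.6243 \cdot 10^{-5}$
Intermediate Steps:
$y{\left(X \right)} = - 8 X$ ($y{\left(X \right)} = X \left(-4 - 4\right) = X \left(-8\right) = - 8 X$)
$\frac{1}{-37529 + y{\left(72 \right)}} = \frac{1}{-37529 - 576} = \frac{1}{-38105} = - \frac{1}{38105}$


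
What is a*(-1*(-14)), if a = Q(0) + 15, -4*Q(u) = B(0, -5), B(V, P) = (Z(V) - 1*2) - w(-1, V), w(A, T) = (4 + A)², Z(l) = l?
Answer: 497/2 ≈ 248.50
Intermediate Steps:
B(V, P) = -11 + V (B(V, P) = (V - 1*2) - (4 - 1)² = (V - 2) - 1*3² = (-2 + V) - 1*9 = (-2 + V) - 9 = -11 + V)
Q(u) = 11/4 (Q(u) = -(-11 + 0)/4 = -¼*(-11) = 11/4)
a = 71/4 (a = 11/4 + 15 = 71/4 ≈ 17.750)
a*(-1*(-14)) = 71*(-1*(-14))/4 = (71/4)*14 = 497/2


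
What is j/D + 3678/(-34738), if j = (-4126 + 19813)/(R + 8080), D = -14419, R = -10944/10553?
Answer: -2263603934492295/21352145074335856 ≈ -0.10601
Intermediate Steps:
R = -10944/10553 (R = -10944*1/10553 = -10944/10553 ≈ -1.0371)
j = 165544911/85257296 (j = (-4126 + 19813)/(-10944/10553 + 8080) = 15687/(85257296/10553) = 15687*(10553/85257296) = 165544911/85257296 ≈ 1.9417)
j/D + 3678/(-34738) = (165544911/85257296)/(-14419) + 3678/(-34738) = (165544911/85257296)*(-1/14419) + 3678*(-1/34738) = -165544911/1229324951024 - 1839/17369 = -2263603934492295/21352145074335856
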